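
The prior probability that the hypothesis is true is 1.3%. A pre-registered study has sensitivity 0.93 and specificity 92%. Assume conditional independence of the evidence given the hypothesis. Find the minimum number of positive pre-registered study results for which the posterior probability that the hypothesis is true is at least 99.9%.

5

Prior odds = 0.013/0.987 = 13/987.
False-positive rate = 1 − 0.92 = 0.08; likelihood ratio of a positive = 0.93/0.08 = 11.625.
Target posterior odds = 0.999/0.001 = 999.
Require 11.625ⁿ ≥ 999 ÷ (13/987) = 986013/13.
11.625⁴ = 74805201/4096 falls short of 986013/13 but 11.625⁵ ≈212307 reaches it, so n = 5.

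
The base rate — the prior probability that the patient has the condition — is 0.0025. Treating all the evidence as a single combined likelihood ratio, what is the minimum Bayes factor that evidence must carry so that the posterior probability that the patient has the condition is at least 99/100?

39501

Prior odds = 0.0025/0.9975 = 1/399.
Target odds = 0.99/0.01 = 99.
Required Bayes factor = 99 ÷ (1/399) = 39501.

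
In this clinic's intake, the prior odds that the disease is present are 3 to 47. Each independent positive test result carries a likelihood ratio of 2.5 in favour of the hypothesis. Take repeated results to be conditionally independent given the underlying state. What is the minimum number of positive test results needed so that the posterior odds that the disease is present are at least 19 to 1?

Prior odds = 3/47.
Likelihood ratio per positive test result = 2.5.
Target odds = 19.
Require 2.5ⁿ ≥ 19 ÷ (3/47) = 893/3.
2.5⁶ = 244.140625 falls short of 893/3 but 2.5⁷ = 610.3515625 reaches it, so n = 7.

7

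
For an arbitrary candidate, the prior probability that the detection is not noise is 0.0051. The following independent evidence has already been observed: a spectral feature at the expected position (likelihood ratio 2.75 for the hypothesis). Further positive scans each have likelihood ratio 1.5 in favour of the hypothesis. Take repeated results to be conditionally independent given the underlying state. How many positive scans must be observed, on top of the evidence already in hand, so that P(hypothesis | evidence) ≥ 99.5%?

24

Prior odds = 0.0051/0.9949 = 51/9949.
Bayes factor of the evidence already in hand = 2.75.
Odds after that evidence = (51/9949) × 2.75 = 561/39796.
Target odds = 0.995/0.005 = 199.
Need 1.5ⁿ ≥ 199 ÷ (561/39796) = 7919404/561.
1.5²³ ≈11222.7 falls short of 7919404/561 but 1.5²⁴ ≈16834.1 reaches it, so n = 24.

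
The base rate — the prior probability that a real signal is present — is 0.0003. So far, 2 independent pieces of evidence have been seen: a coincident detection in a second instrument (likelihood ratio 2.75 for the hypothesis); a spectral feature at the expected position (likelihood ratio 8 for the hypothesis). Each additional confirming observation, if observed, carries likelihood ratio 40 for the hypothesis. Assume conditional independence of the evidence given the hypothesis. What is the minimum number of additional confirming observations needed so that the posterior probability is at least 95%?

Prior odds = 0.0003/0.9997 = 3/9997.
Combined Bayes factor of the evidence already in hand = 2.75 × 8 = 22.
Odds after that evidence = (3/9997) × 22 = 66/9997.
Target odds = 0.95/0.05 = 19.
Need 40ⁿ ≥ 19 ÷ (66/9997) = 189943/66.
40² = 1600 falls short of 189943/66 but 40³ = 64000 reaches it, so n = 3.

3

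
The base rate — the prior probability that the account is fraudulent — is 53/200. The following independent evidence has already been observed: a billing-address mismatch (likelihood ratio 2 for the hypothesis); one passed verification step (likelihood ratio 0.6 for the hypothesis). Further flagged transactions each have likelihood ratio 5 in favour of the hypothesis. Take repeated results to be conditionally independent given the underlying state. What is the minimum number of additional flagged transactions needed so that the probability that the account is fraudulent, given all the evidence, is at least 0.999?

5

Prior odds = 0.265/0.735 = 53/147.
Combined Bayes factor of the evidence already in hand = 2 × 0.6 = 1.2.
Odds after that evidence = (53/147) × 1.2 = 106/245.
Target odds = 0.999/0.001 = 999.
Need 5ⁿ ≥ 999 ÷ (106/245) = 244755/106.
5⁴ = 625 falls short of 244755/106 but 5⁵ = 3125 reaches it, so n = 5.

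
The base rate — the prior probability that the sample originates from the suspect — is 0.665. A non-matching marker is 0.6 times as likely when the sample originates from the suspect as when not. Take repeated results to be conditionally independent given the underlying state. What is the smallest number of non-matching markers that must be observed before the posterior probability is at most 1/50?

9

Prior odds = 0.665/0.335 = 133/67.
Likelihood ratio per non-matching marker = 0.6.
Target odds: 0.02 ÷ 0.98 = 1/49.
Need (133/67) × 0.6ⁿ ≤ 1/49, i.e. 0.6ⁿ ≤ 67/6517.
0.6⁸ = 6561/390625 is still above 67/6517 but 0.6⁹ = 19683/1953125 is at or below it, so n = 9.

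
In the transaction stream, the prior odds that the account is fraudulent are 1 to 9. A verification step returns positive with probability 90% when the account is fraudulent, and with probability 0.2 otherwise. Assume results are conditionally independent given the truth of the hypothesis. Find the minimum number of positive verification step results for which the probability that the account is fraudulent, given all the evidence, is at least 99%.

5

Prior odds = 1/9.
Likelihood ratio of a positive result = 0.9/0.2 = 4.5.
Target posterior odds = 0.99/0.01 = 99.
Require 4.5ⁿ ≥ 99 ÷ (1/9) = 891.
4.5⁴ = 410.0625 falls short of 891 but 4.5⁵ = 1845.28125 reaches it, so n = 5.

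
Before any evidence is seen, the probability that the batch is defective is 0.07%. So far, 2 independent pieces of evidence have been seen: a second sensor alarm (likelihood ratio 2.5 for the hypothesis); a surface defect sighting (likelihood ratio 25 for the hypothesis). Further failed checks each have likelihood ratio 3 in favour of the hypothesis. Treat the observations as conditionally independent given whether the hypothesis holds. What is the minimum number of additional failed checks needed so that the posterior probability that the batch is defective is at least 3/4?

4

Prior odds = 0.0007/0.9993 = 7/9993.
Combined Bayes factor of the evidence already in hand = 2.5 × 25 = 62.5.
Odds after that evidence = (7/9993) × 62.5 = 875/19986.
Target odds = 0.75/0.25 = 3.
Need 3ⁿ ≥ 3 ÷ (875/19986) = 59958/875.
3³ = 27 falls short of 59958/875 but 3⁴ = 81 reaches it, so n = 4.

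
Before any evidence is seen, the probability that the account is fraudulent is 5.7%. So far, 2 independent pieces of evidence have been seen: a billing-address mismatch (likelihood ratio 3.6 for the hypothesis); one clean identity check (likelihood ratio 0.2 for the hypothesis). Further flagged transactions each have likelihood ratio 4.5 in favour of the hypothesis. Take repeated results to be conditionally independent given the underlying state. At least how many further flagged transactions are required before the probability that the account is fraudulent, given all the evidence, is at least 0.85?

Prior odds = 0.057/0.943 = 57/943.
Combined Bayes factor of the evidence already in hand = 3.6 × 0.2 = 0.72.
Odds after that evidence = (57/943) × 0.72 = 1026/23575.
Target odds = 0.85/0.15 = 17/3.
Need 4.5ⁿ ≥ 17/3 ÷ (1026/23575) = 400775/3078.
4.5³ = 91.125 falls short of 400775/3078 but 4.5⁴ = 410.0625 reaches it, so n = 4.

4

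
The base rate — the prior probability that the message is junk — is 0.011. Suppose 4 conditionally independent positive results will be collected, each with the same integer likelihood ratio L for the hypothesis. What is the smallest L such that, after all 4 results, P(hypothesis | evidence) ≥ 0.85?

Prior odds = 0.011/0.989 = 11/989.
Target odds = 0.85/0.15 = 17/3.
Need L⁴ ≥ 17/3 ÷ (11/989) = 16813/33.
4⁴ = 256 < 16813/33 ≤ 625 = 5⁴, so L = 5.

5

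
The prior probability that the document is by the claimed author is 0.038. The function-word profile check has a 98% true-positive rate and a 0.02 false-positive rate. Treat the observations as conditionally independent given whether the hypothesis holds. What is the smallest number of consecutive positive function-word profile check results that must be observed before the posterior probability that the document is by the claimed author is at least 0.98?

Prior odds: 0.038 ÷ 0.962 = 19/481.
Likelihood ratio of a positive result = 0.98/0.02 = 49.
Target odds: 0.98 ÷ 0.02 = 49.
Need (19/481) × 49ⁿ ≥ 49, i.e. 49ⁿ ≥ 23569/19.
49¹ = 49 falls short of 23569/19 but 49² = 2401 reaches it, so n = 2.

2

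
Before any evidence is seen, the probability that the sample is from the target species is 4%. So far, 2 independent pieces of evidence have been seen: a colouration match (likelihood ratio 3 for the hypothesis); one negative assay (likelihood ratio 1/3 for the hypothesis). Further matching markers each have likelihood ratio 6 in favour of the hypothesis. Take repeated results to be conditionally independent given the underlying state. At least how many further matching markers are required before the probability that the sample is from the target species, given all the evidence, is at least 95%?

4

Prior odds = 0.04/0.96 = 1/24.
Combined Bayes factor of the evidence already in hand = 3 × (1/3) = 1.
Odds after that evidence = (1/24) × 1 = 1/24.
Target odds = 0.95/0.05 = 19.
Need 6ⁿ ≥ 19 ÷ (1/24) = 456.
6³ = 216 falls short of 456 but 6⁴ = 1296 reaches it, so n = 4.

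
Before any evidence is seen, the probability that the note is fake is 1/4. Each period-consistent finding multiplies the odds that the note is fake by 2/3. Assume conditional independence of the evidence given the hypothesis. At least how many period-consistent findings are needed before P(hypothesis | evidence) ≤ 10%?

3

Prior odds: 0.25 ÷ 0.75 = 1/3.
Likelihood ratio per period-consistent finding = 2/3.
Target odds: 0.1 ÷ 0.9 = 1/9.
Need (1/3) × (2/3)ⁿ ≤ 1/9, i.e. (2/3)ⁿ ≤ 1/3.
(2/3)² = 4/9 is still above 1/3 but (2/3)³ = 8/27 is at or below it, so n = 3.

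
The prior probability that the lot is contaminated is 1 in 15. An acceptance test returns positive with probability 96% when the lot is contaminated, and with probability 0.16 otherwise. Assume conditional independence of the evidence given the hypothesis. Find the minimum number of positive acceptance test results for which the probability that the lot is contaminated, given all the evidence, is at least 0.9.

Prior odds: (1/15) ÷ (14/15) = 1/14.
Likelihood ratio of a positive result = 0.96/0.16 = 6.
Target odds: 0.9 ÷ 0.1 = 9.
Require 6ⁿ ≥ 9 ÷ (1/14) = 126.
6² = 36 falls short of 126 but 6³ = 216 reaches it, so n = 3.

3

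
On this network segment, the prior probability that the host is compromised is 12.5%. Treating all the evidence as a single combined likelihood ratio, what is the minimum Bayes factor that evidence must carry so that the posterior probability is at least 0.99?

693

Prior odds = 0.125/0.875 = 1/7.
Target odds = 0.99/0.01 = 99.
Required Bayes factor = 99 ÷ (1/7) = 693.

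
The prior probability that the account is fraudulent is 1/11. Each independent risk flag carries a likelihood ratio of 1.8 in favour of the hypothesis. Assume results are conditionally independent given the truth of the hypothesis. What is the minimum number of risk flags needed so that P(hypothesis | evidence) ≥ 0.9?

8

Prior odds = (1/11)/(10/11) = 0.1.
Likelihood ratio per risk flag = 1.8.
Target posterior odds = 0.9/0.1 = 9.
Need 0.1 × 1.8ⁿ ≥ 9, i.e. 1.8ⁿ ≥ 90.
1.8⁷ = 4782969/78125 falls short of 90 but 1.8⁸ = 43046721/390625 reaches it, so n = 8.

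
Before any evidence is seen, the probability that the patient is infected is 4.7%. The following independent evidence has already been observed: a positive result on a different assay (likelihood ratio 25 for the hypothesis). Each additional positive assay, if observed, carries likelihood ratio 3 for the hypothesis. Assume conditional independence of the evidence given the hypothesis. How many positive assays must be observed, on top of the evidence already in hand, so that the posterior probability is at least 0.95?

3

Prior odds = 0.047/0.953 = 47/953.
Bayes factor of the evidence already in hand = 25.
Odds after that evidence = (47/953) × 25 = 1175/953.
Target odds = 0.95/0.05 = 19.
Need 3ⁿ ≥ 19 ÷ (1175/953) = 18107/1175.
3² = 9 falls short of 18107/1175 but 3³ = 27 reaches it, so n = 3.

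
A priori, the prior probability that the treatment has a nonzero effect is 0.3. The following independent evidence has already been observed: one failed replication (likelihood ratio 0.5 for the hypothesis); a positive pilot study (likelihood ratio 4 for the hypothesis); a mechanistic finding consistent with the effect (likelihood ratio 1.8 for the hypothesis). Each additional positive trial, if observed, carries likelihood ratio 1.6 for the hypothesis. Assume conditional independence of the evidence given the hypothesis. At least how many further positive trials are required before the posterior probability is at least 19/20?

6

Prior odds = 0.3/0.7 = 3/7.
Combined Bayes factor of the evidence already in hand = 0.5 × 4 × 1.8 = 3.6.
Odds after that evidence = (3/7) × 3.6 = 54/35.
Target odds = 0.95/0.05 = 19.
Need 1.6ⁿ ≥ 19 ÷ (54/35) = 665/54.
1.6⁵ = 10.48576 falls short of 665/54 but 1.6⁶ = 262144/15625 reaches it, so n = 6.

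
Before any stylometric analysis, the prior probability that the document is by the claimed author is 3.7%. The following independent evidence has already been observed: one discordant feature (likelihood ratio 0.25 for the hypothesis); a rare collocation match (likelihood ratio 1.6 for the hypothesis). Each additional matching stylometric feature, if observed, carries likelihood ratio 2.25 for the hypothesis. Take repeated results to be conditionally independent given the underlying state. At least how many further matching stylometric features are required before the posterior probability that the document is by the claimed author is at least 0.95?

9

Prior odds = 0.037/0.963 = 37/963.
Combined Bayes factor of the evidence already in hand = 0.25 × 1.6 = 0.4.
Odds after that evidence = (37/963) × 0.4 = 74/4815.
Target odds = 0.95/0.05 = 19.
Need 2.25ⁿ ≥ 19 ÷ (74/4815) = 91485/74.
2.25⁸ = 43046721/65536 falls short of 91485/74 but 2.25⁹ = 387420489/262144 reaches it, so n = 9.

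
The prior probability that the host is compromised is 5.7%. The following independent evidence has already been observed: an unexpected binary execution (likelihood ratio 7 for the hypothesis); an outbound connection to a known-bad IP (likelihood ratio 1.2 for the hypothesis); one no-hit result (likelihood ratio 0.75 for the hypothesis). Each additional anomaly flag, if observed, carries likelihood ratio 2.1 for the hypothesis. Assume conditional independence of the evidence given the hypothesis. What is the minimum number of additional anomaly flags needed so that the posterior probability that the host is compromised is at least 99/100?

Prior odds = 0.057/0.943 = 57/943.
Combined Bayes factor of the evidence already in hand = 7 × 1.2 × 0.75 = 6.3.
Odds after that evidence = (57/943) × 6.3 = 3591/9430.
Target odds = 0.99/0.01 = 99.
Need 2.1ⁿ ≥ 99 ÷ (3591/9430) = 103730/399.
2.1⁷ ≈180.109 falls short of 103730/399 but 2.1⁸ ≈378.229 reaches it, so n = 8.

8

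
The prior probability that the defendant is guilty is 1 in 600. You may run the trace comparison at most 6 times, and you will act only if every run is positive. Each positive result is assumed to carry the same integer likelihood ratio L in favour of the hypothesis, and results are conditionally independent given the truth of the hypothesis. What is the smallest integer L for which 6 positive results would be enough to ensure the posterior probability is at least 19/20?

5

Prior odds = (1/600)/(599/600) = 1/599.
Target odds = 0.95/0.05 = 19.
Need L⁶ ≥ 19 ÷ (1/599) = 11381.
4⁶ = 4096 < 11381 ≤ 15625 = 5⁶, so L = 5.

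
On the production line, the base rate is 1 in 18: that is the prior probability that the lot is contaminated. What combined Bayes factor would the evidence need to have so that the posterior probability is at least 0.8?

Prior odds = (1/18)/(17/18) = 1/17.
Target odds = 0.8/0.2 = 4.
Required Bayes factor = 4 ÷ (1/17) = 68.

68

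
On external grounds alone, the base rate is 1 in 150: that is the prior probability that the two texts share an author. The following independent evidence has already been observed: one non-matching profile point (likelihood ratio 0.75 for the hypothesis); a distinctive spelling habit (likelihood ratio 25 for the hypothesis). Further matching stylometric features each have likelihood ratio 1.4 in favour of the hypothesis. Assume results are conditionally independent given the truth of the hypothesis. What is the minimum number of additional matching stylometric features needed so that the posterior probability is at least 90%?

Prior odds = (1/150)/(149/150) = 1/149.
Combined Bayes factor of the evidence already in hand = 0.75 × 25 = 18.75.
Odds after that evidence = (1/149) × 18.75 = 75/596.
Target odds = 0.9/0.1 = 9.
Need 1.4ⁿ ≥ 9 ÷ (75/596) = 71.52.
1.4¹² ≈56.6939 falls short of 71.52 but 1.4¹³ ≈79.3715 reaches it, so n = 13.

13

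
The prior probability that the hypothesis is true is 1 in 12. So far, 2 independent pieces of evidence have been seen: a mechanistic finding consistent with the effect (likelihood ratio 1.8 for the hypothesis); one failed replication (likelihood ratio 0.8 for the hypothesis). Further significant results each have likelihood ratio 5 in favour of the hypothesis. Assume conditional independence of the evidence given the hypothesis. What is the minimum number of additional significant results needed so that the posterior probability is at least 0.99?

5

Prior odds = (1/12)/(11/12) = 1/11.
Combined Bayes factor of the evidence already in hand = 1.8 × 0.8 = 1.44.
Odds after that evidence = (1/11) × 1.44 = 36/275.
Target odds = 0.99/0.01 = 99.
Need 5ⁿ ≥ 99 ÷ (36/275) = 756.25.
5⁴ = 625 falls short of 756.25 but 5⁵ = 3125 reaches it, so n = 5.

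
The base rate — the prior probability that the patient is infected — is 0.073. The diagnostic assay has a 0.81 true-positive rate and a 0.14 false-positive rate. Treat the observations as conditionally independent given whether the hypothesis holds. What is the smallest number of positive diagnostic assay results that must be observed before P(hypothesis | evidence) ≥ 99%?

Prior odds: 0.073 ÷ 0.927 = 73/927.
Likelihood ratio of a positive result = 0.81/0.14 = 81/14.
Target odds: 0.99 ÷ 0.01 = 99.
Require (81/14)ⁿ ≥ 99 ÷ (73/927) = 91773/73.
(81/14)⁴ = 43046721/38416 falls short of 91773/73 but (81/14)⁵ ≈6483.13 reaches it, so n = 5.

5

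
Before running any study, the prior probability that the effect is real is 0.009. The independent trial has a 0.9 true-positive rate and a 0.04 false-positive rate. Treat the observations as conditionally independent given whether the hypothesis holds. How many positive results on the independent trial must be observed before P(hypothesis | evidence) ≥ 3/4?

2

Prior odds = 0.009/0.991 = 9/991.
Likelihood ratio of a positive result = 0.9/0.04 = 22.5.
Target odds: 0.75 ÷ 0.25 = 3.
Need (9/991) × 22.5ⁿ ≥ 3, i.e. 22.5ⁿ ≥ 991/3.
22.5¹ = 22.5 falls short of 991/3 but 22.5² = 506.25 reaches it, so n = 2.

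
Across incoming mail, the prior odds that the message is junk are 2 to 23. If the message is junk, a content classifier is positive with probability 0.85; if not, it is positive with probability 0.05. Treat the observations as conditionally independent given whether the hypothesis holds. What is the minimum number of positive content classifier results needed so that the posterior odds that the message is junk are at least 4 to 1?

Prior odds = 2/23.
Likelihood ratio of a positive = 0.85/0.05 = 17.
Target odds = 4.
Require 17ⁿ ≥ 4 ÷ (2/23) = 46.
17¹ = 17 falls short of 46 but 17² = 289 reaches it, so n = 2.

2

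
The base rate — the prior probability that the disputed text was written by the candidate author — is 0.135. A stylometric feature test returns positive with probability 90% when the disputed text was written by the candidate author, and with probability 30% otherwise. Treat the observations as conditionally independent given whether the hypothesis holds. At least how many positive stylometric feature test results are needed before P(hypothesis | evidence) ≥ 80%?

3

Prior odds: 0.135 ÷ 0.865 = 27/173.
Likelihood ratio of a positive result = 0.9/0.3 = 3.
Target posterior odds = 0.8/0.2 = 4.
Need (27/173) × 3ⁿ ≥ 4, i.e. 3ⁿ ≥ 692/27.
3² = 9 falls short of 692/27 but 3³ = 27 reaches it, so n = 3.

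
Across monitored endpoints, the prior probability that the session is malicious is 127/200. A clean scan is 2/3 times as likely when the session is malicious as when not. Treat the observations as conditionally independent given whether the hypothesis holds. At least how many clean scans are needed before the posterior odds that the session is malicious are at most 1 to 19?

Prior odds = 0.635/0.365 = 127/73.
Likelihood ratio per clean scan = 2/3.
Target odds = 1/19.
Require (2/3)ⁿ ≤ 1/19 ÷ (127/73) = 73/2413.
(2/3)⁸ = 256/6561 is still above 73/2413 but (2/3)⁹ = 512/19683 is at or below it, so n = 9.

9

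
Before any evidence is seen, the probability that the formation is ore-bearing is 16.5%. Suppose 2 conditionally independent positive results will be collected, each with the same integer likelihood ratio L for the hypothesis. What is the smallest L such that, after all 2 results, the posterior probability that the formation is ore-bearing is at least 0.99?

Prior odds = 0.165/0.835 = 33/167.
Target odds = 0.99/0.01 = 99.
Need L² ≥ 99 ÷ (33/167) = 501.
22² = 484 < 501 ≤ 529 = 23², so L = 23.

23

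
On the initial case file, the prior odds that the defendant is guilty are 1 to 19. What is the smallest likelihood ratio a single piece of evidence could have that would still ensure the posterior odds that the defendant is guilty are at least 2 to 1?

Prior odds = 1/19.
Target odds = 2.
Required Bayes factor = 2 ÷ (1/19) = 38.

38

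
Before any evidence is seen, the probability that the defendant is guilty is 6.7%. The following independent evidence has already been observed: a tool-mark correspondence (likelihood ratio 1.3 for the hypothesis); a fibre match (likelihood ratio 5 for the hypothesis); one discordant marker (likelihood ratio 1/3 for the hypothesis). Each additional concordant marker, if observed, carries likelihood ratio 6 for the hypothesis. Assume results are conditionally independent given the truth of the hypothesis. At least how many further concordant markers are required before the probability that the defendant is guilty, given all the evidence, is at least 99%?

Prior odds = 0.067/0.933 = 67/933.
Combined Bayes factor of the evidence already in hand = 1.3 × 5 × (1/3) = 13/6.
Odds after that evidence = (67/933) × 13/6 = 871/5598.
Target odds = 0.99/0.01 = 99.
Need 6ⁿ ≥ 99 ÷ (871/5598) = 554202/871.
6³ = 216 falls short of 554202/871 but 6⁴ = 1296 reaches it, so n = 4.

4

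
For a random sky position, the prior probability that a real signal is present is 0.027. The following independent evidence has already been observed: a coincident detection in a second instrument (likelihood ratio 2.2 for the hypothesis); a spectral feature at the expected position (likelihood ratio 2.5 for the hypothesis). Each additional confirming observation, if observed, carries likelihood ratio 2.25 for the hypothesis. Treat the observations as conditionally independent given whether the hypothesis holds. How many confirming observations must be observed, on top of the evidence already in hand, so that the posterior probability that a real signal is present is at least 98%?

Prior odds = 0.027/0.973 = 27/973.
Combined Bayes factor of the evidence already in hand = 2.2 × 2.5 = 5.5.
Odds after that evidence = (27/973) × 5.5 = 297/1946.
Target odds = 0.98/0.02 = 49.
Need 2.25ⁿ ≥ 49 ÷ (297/1946) = 95354/297.
2.25⁷ = 4782969/16384 falls short of 95354/297 but 2.25⁸ = 43046721/65536 reaches it, so n = 8.

8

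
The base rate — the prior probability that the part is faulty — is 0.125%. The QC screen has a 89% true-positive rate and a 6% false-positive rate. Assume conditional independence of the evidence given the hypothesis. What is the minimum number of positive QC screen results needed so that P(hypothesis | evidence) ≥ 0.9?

4

Prior odds = 0.00125/0.99875 = 1/799.
Likelihood ratio of a positive result = 0.89/0.06 = 89/6.
Target posterior odds = 0.9/0.1 = 9.
Need (1/799) × (89/6)ⁿ ≥ 9, i.e. (89/6)ⁿ ≥ 7191.
(89/6)³ = 704969/216 falls short of 7191 but (89/6)⁴ = 62742241/1296 reaches it, so n = 4.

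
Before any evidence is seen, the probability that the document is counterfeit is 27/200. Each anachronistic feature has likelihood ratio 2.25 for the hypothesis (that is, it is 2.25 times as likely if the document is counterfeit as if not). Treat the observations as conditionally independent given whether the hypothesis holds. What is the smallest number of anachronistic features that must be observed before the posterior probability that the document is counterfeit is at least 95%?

6

Prior odds = 0.135/0.865 = 27/173.
Likelihood ratio per anachronistic feature = 2.25.
Target posterior odds = 0.95/0.05 = 19.
Need (27/173) × 2.25ⁿ ≥ 19, i.e. 2.25ⁿ ≥ 3287/27.
2.25⁵ = 59049/1024 falls short of 3287/27 but 2.25⁶ = 531441/4096 reaches it, so n = 6.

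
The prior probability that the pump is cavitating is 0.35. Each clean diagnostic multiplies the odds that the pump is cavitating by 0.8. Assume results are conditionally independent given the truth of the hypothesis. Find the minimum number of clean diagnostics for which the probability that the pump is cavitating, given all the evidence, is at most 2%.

15

Prior odds = 0.35/0.65 = 7/13.
Likelihood ratio per clean diagnostic = 0.8.
Target posterior odds = 0.02/0.98 = 1/49.
Need (7/13) × 0.8ⁿ ≤ 1/49, i.e. 0.8ⁿ ≤ 13/343.
0.8¹⁴ ≈0.0439805 is still above 13/343 but 0.8¹⁵ ≈0.0351844 is at or below it, so n = 15.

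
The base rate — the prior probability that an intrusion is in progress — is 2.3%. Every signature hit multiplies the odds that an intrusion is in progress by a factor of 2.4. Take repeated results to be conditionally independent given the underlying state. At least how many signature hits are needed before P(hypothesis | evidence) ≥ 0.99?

10

Prior odds = 0.023/0.977 = 23/977.
Likelihood ratio per signature hit = 2.4.
Target posterior odds = 0.99/0.01 = 99.
Require 2.4ⁿ ≥ 99 ÷ (23/977) = 96723/23.
2.4⁹ ≈2641.81 falls short of 96723/23 but 2.4¹⁰ ≈6340.34 reaches it, so n = 10.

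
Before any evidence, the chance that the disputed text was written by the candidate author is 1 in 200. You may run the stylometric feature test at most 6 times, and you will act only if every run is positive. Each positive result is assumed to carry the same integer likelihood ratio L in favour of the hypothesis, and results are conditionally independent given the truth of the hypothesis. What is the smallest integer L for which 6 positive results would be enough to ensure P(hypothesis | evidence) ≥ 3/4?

Prior odds = 0.005/0.995 = 1/199.
Target odds = 0.75/0.25 = 3.
Need L⁶ ≥ 3 ÷ (1/199) = 597.
2⁶ = 64 < 597 ≤ 729 = 3⁶, so L = 3.

3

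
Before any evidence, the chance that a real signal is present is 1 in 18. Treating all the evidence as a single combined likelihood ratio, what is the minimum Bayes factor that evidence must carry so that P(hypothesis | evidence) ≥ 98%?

Prior odds = (1/18)/(17/18) = 1/17.
Target odds = 0.98/0.02 = 49.
Required Bayes factor = 49 ÷ (1/17) = 833.

833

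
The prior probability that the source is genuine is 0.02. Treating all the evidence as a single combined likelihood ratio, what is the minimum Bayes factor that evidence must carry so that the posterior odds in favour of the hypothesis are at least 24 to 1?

Prior odds = 0.02/0.98 = 1/49.
Target odds = 24.
Required Bayes factor = 24 ÷ (1/49) = 1176.

1176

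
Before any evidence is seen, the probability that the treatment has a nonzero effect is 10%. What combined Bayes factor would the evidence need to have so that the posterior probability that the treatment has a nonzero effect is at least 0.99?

Prior odds = 0.1/0.9 = 1/9.
Target odds = 0.99/0.01 = 99.
Required Bayes factor = 99 ÷ (1/9) = 891.

891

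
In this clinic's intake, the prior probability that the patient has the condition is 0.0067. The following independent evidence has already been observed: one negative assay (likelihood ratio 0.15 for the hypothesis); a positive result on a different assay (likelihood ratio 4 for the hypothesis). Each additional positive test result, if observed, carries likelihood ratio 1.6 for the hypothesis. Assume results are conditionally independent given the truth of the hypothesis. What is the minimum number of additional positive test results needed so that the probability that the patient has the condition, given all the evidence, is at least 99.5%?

23

Prior odds = 0.0067/0.9933 = 67/9933.
Combined Bayes factor of the evidence already in hand = 0.15 × 4 = 0.6.
Odds after that evidence = (67/9933) × 0.6 = 67/16555.
Target odds = 0.995/0.005 = 199.
Need 1.6ⁿ ≥ 199 ÷ (67/16555) = 3294445/67.
1.6²² ≈30948.5 falls short of 3294445/67 but 1.6²³ ≈49517.6 reaches it, so n = 23.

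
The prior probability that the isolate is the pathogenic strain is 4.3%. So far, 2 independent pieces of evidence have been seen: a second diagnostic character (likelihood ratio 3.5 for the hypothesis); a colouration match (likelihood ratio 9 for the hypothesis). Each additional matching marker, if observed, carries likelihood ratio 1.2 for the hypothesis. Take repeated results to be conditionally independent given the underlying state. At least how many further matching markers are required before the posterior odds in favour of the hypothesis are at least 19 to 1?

15

Prior odds = 0.043/0.957 = 43/957.
Combined Bayes factor of the evidence already in hand = 3.5 × 9 = 31.5.
Odds after that evidence = (43/957) × 31.5 = 903/638.
Target odds = 19.
Need 1.2ⁿ ≥ 19 ÷ (903/638) = 12122/903.
1.2¹⁴ ≈12.8392 falls short of 12122/903 but 1.2¹⁵ ≈15.407 reaches it, so n = 15.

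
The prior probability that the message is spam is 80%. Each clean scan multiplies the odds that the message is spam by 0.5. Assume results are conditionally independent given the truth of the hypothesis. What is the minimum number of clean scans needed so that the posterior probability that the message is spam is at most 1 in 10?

6

Prior odds: 0.8 ÷ 0.2 = 4.
Likelihood ratio per clean scan = 0.5.
Target posterior odds = 0.1/0.9 = 1/9.
Require 0.5ⁿ ≤ 1/9 ÷ 4 = 1/36.
0.5⁵ = 0.03125 is still above 1/36 but 0.5⁶ = 0.015625 is at or below it, so n = 6.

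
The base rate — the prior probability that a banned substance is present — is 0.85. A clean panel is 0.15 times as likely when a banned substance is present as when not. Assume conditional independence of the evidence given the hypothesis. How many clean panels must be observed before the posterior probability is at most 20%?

2

Prior odds: 0.85 ÷ 0.15 = 17/3.
Likelihood ratio per clean panel = 0.15.
Target posterior odds = 0.2/0.8 = 0.25.
Need (17/3) × 0.15ⁿ ≤ 0.25, i.e. 0.15ⁿ ≤ 3/68.
0.15¹ = 0.15 is still above 3/68 but 0.15² = 0.0225 is at or below it, so n = 2.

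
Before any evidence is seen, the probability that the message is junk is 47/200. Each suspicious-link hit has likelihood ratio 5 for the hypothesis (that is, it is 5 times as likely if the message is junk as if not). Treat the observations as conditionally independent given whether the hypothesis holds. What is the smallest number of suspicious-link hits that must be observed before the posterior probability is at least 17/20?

2

Prior odds = 0.235/0.765 = 47/153.
Likelihood ratio per suspicious-link hit = 5.
Target odds: 0.85 ÷ 0.15 = 17/3.
Require 5ⁿ ≥ 17/3 ÷ (47/153) = 867/47.
5¹ = 5 falls short of 867/47 but 5² = 25 reaches it, so n = 2.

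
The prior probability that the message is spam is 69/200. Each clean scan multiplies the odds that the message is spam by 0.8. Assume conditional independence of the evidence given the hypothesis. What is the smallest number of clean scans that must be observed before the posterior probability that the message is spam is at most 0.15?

Prior odds = 0.345/0.655 = 69/131.
Likelihood ratio per clean scan = 0.8.
Target posterior odds = 0.15/0.85 = 3/17.
Require 0.8ⁿ ≤ 3/17 ÷ (69/131) = 131/391.
0.8⁴ = 0.4096 is still above 131/391 but 0.8⁵ = 0.32768 is at or below it, so n = 5.

5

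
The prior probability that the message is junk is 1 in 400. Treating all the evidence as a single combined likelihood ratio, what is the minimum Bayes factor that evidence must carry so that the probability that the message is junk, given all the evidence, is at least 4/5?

Prior odds = 0.0025/0.9975 = 1/399.
Target odds = 0.8/0.2 = 4.
Required Bayes factor = 4 ÷ (1/399) = 1596.

1596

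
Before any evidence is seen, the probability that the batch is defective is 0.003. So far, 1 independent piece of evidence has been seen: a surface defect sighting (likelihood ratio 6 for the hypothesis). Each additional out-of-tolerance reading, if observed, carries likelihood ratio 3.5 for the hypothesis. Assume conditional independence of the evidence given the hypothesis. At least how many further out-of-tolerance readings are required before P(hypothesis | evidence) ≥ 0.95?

Prior odds = 0.003/0.997 = 3/997.
Bayes factor of the evidence already in hand = 6.
Odds after that evidence = (3/997) × 6 = 18/997.
Target odds = 0.95/0.05 = 19.
Need 3.5ⁿ ≥ 19 ÷ (18/997) = 18943/18.
3.5⁵ = 525.21875 falls short of 18943/18 but 3.5⁶ = 1838.265625 reaches it, so n = 6.

6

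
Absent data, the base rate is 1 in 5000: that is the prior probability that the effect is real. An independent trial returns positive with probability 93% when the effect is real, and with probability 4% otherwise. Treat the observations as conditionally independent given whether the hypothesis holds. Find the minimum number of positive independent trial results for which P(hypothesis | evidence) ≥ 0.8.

4

Prior odds = 0.0002/0.9998 = 1/4999.
Likelihood ratio of a positive result = 0.93/0.04 = 23.25.
Target odds: 0.8 ÷ 0.2 = 4.
Need (1/4999) × 23.25ⁿ ≥ 4, i.e. 23.25ⁿ ≥ 19996.
23.25³ = 804357/64 falls short of 19996 but 23.25⁴ = 74805201/256 reaches it, so n = 4.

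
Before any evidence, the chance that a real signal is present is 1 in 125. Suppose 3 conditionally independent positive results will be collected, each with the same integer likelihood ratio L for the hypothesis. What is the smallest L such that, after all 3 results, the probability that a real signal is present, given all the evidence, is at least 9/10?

Prior odds = 0.008/0.992 = 1/124.
Target odds = 0.9/0.1 = 9.
Need L³ ≥ 9 ÷ (1/124) = 1116.
10³ = 1000 < 1116 ≤ 1331 = 11³, so L = 11.

11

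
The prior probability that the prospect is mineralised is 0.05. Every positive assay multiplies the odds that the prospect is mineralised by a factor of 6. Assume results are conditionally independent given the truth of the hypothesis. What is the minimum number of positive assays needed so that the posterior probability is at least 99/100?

5

Prior odds: 0.05 ÷ 0.95 = 1/19.
Likelihood ratio per positive assay = 6.
Target posterior odds = 0.99/0.01 = 99.
Require 6ⁿ ≥ 99 ÷ (1/19) = 1881.
6⁴ = 1296 falls short of 1881 but 6⁵ = 7776 reaches it, so n = 5.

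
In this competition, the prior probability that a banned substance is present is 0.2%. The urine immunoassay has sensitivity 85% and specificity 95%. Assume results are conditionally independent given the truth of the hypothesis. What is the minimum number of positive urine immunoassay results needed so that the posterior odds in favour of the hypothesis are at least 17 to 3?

Prior odds: 0.002 ÷ 0.998 = 1/499.
False-positive rate = 1 − 0.95 = 0.05; likelihood ratio of a positive = 0.85/0.05 = 17.
Target odds = 17/3.
Need (1/499) × 17ⁿ ≥ 17/3, i.e. 17ⁿ ≥ 8483/3.
17² = 289 falls short of 8483/3 but 17³ = 4913 reaches it, so n = 3.

3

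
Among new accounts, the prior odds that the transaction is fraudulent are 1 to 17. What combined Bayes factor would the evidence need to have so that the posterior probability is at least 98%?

Prior odds = 1/17.
Target odds = 0.98/0.02 = 49.
Required Bayes factor = 49 ÷ (1/17) = 833.

833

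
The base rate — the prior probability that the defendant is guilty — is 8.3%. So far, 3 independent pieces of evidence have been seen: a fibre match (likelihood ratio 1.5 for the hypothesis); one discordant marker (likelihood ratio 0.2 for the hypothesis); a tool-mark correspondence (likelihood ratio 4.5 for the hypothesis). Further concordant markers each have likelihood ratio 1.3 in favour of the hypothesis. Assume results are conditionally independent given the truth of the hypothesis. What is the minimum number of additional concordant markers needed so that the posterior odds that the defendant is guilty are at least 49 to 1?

Prior odds = 0.083/0.917 = 83/917.
Combined Bayes factor of the evidence already in hand = 1.5 × 0.2 × 4.5 = 1.35.
Odds after that evidence = (83/917) × 1.35 = 2241/18340.
Target odds = 49.
Need 1.3ⁿ ≥ 49 ÷ (2241/18340) = 898660/2241.
1.3²² ≈321.184 falls short of 898660/2241 but 1.3²³ ≈417.539 reaches it, so n = 23.

23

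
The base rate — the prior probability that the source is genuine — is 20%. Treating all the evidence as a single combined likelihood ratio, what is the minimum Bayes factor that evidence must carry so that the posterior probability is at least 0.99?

Prior odds = 0.2/0.8 = 0.25.
Target odds = 0.99/0.01 = 99.
Required Bayes factor = 99 ÷ 0.25 = 396.

396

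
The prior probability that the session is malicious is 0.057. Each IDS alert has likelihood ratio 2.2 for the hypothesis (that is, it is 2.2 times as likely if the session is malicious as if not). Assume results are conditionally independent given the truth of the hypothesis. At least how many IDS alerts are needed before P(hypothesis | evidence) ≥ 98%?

Prior odds = 0.057/0.943 = 57/943.
Likelihood ratio per IDS alert = 2.2.
Target posterior odds = 0.98/0.02 = 49.
Require 2.2ⁿ ≥ 49 ÷ (57/943) = 46207/57.
2.2⁸ = 214358881/390625 falls short of 46207/57 but 2.2⁹ ≈1207.27 reaches it, so n = 9.

9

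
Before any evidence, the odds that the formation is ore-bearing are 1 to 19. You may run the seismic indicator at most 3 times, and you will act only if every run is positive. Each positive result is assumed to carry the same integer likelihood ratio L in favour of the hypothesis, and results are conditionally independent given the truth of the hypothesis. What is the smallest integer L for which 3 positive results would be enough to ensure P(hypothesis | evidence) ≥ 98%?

Prior odds = 1/19.
Target odds = 0.98/0.02 = 49.
Need L³ ≥ 49 ÷ (1/19) = 931.
9³ = 729 < 931 ≤ 1000 = 10³, so L = 10.

10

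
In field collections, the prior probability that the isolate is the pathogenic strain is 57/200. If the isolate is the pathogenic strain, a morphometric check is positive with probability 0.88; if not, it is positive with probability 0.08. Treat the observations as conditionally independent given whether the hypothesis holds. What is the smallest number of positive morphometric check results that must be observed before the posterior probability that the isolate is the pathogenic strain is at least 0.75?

Prior odds: 0.285 ÷ 0.715 = 57/143.
Likelihood ratio of a positive = 0.88/0.08 = 11.
Target odds: 0.75 ÷ 0.25 = 3.
Need (57/143) × 11ⁿ ≥ 3, i.e. 11ⁿ ≥ 143/19.
11¹ = 11, which meets the required 143/19; so n = 1.

1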